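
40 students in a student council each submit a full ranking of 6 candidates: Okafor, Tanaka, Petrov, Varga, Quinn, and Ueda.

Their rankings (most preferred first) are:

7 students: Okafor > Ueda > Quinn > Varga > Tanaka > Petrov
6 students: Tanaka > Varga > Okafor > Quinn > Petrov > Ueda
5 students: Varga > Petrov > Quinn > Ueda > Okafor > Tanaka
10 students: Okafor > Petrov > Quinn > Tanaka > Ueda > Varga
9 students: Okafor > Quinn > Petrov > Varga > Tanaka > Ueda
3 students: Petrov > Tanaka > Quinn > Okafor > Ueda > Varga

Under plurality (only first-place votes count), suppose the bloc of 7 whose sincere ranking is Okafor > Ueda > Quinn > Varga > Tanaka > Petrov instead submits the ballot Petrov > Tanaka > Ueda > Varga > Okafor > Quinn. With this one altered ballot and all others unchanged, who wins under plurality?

First-place totals with the altered ballot: Okafor 19, Tanaka 6, Petrov 10, Varga 5, Quinn 0, Ueda 0.
The winner is unchanged: still Okafor.

Okafor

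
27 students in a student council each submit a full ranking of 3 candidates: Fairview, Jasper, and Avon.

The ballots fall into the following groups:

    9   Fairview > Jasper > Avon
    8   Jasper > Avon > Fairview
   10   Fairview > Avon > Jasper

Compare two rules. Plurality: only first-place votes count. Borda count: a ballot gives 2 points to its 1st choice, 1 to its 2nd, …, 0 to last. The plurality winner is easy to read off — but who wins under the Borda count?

Plurality first-place counts: Fairview 19, Jasper 8, Avon 0 → Fairview.
Borda totals: Fairview 38, Jasper 25, Avon 18 → Fairview.

Fairview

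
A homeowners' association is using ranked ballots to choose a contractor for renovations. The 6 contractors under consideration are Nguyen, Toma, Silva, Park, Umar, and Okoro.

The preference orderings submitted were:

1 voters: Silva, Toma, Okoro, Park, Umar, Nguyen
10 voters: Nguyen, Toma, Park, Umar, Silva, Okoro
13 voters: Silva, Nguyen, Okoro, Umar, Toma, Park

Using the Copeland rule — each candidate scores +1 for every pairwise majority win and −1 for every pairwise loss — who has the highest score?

Pairwise results:
  Nguyen vs Toma: Nguyen wins 23–1.
  Nguyen vs Silva: Silva wins 14–10.
  Nguyen vs Park: Nguyen wins 23–1.
  Nguyen vs Umar: Nguyen wins 23–1.
  Nguyen vs Okoro: Nguyen wins 23–1.
  Toma vs Silva: Silva wins 14–10.
  Toma vs Park: Toma wins 24–0.
  Toma vs Umar: Umar wins 13–11.
  Toma vs Okoro: Okoro wins 13–11.
  Silva vs Park: Silva wins 14–10.
  Silva vs Umar: Silva wins 14–10.
  Silva vs Okoro: Silva wins 24–0.
  Park vs Umar: Umar wins 13–11.
  Park vs Okoro: Okoro wins 14–10.
  Umar vs Okoro: Okoro wins 14–10.
Copeland scores (wins − losses):
  Nguyen: 4 − 1 = 3
  Toma: 1 − 4 = -3
  Silva: 5 − 0 = 5
  Park: 0 − 5 = -5
  Umar: 2 − 3 = -1
  Okoro: 3 − 2 = 1
Silva has the best Copeland score.

Silva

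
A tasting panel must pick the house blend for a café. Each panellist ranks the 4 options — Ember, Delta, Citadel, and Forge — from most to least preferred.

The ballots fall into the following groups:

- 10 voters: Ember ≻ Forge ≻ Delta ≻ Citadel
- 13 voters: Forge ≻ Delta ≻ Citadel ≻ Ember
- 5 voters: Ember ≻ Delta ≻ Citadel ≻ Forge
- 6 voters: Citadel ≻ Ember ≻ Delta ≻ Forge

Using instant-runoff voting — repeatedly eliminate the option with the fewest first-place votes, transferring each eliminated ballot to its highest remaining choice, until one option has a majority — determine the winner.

Ember

Round 1: Ember 15, Forge 13, Citadel 6, Delta 0. Delta has the fewest and is eliminated.
Round 2: Ember 15, Forge 13, Citadel 6. Citadel has the fewest and is eliminated.
Round 3: Ember 21, Forge 13. Ember has a majority.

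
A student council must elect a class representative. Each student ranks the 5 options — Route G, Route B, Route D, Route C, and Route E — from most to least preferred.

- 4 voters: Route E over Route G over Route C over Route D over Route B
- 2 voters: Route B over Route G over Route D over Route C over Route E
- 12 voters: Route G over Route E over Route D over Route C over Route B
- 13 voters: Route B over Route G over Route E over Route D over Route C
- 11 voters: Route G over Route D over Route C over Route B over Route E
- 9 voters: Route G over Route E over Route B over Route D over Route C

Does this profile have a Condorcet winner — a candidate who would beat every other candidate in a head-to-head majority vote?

Head-to-head results (51 voters total):
Route G vs Route B: Route G wins 36–15.
Route G vs Route D: Route G wins 51–0.
Route G vs Route C: Route G wins 51–0.
Route G vs Route E: Route G wins 47–4.
Route B vs Route D: Route D wins 27–24.
Route B vs Route C: Route C wins 27–24.
Route B vs Route E: Route B wins 26–25.
Route D vs Route C: Route D wins 47–4.
Route D vs Route E: Route E wins 38–13.
Route C vs Route E: Route E wins 38–13.
Route G beats each rival — Route B (36–15), Route D (51–0), Route C (51–0), Route E (47–4) — so Route G is the Condorcet winner.

Yes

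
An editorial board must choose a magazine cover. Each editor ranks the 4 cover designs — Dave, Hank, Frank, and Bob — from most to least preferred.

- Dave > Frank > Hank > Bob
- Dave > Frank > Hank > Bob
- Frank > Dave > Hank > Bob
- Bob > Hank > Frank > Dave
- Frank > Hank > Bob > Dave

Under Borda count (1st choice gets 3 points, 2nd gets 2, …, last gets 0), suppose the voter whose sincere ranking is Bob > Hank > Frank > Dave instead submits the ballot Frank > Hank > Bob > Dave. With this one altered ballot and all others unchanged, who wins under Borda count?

Frank

Borda totals with the altered ballot: Dave 8, Hank 7, Frank 13, Bob 2.
The winner is unchanged: still Frank.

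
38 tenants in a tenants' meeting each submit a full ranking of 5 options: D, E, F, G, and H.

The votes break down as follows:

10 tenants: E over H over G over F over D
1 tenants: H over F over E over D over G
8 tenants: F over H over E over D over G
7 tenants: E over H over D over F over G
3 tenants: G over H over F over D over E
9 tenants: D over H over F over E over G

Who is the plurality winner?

E

First-place vote totals:
  D: 9
  E: 17
  F: 8
  G: 3
  H: 1
E has the most first-place votes.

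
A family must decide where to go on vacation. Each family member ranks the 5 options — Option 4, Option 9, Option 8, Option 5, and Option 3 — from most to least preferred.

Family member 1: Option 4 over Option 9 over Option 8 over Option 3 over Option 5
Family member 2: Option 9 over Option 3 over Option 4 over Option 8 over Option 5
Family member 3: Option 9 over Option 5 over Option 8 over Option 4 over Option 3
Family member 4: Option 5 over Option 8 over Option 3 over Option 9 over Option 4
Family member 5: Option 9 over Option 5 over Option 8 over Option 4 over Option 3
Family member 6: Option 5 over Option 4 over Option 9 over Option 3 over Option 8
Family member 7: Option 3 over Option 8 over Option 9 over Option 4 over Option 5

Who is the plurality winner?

Option 9

First-place vote totals:
  Option 4: 1
  Option 9: 3
  Option 8: 0
  Option 5: 2
  Option 3: 1
Option 9 has the most first-place votes.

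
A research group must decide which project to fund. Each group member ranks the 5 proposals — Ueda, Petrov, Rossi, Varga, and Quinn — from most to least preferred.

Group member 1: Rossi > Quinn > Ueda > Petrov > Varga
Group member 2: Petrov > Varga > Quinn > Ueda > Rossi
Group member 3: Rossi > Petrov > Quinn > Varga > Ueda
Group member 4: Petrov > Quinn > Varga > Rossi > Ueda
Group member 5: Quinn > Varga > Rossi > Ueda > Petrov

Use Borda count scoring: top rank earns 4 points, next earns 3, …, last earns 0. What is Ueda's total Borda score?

Borda scores:
  Ueda: 2 + 1 + 0 + 0 + 1 = 4
  Petrov: 1 + 4 + 3 + 4 + 0 = 12
  Rossi: 4 + 0 + 4 + 1 + 2 = 11
  Varga: 0 + 3 + 1 + 2 + 3 = 9
  Quinn: 3 + 2 + 2 + 3 + 4 = 14

4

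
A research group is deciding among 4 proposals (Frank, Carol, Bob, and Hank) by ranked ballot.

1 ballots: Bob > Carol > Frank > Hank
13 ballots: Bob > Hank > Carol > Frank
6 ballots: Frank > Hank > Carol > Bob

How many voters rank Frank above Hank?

7

Ballots ranking Frank above Hank: 1+6 = 7.
Ballots ranking Hank above Frank: 13.
So 7 of 20 voters prefer Frank to Hank.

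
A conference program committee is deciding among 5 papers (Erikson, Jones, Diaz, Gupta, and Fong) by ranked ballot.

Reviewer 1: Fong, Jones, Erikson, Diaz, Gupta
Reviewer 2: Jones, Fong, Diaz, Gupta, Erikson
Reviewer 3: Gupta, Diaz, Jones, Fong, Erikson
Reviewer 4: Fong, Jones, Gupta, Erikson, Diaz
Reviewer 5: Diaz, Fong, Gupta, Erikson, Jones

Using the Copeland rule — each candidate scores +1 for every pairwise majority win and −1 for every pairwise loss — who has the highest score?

Fong

Pairwise results:
  Erikson vs Jones: Jones wins 4–1.
  Erikson vs Diaz: Diaz wins 3–2.
  Erikson vs Gupta: Gupta wins 4–1.
  Erikson vs Fong: Fong wins 5–0.
  Jones vs Diaz: Jones wins 3–2.
  Jones vs Gupta: Jones wins 3–2.
  Jones vs Fong: Fong wins 3–2.
  Diaz vs Gupta: Diaz wins 3–2.
  Diaz vs Fong: Fong wins 3–2.
  Gupta vs Fong: Fong wins 4–1.
Copeland scores (wins − losses):
  Erikson: 0 − 4 = -4
  Jones: 3 − 1 = 2
  Diaz: 2 − 2 = 0
  Gupta: 1 − 3 = -2
  Fong: 4 − 0 = 4
Fong has the best Copeland score.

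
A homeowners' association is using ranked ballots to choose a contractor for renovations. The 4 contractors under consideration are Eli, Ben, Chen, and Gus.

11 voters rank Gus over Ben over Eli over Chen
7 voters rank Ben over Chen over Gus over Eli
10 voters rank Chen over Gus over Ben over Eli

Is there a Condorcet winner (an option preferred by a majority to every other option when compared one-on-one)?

No

Head-to-head results (28 voters total):
Eli vs Ben: Ben wins 28–0.
Eli vs Chen: Chen wins 17–11.
Eli vs Gus: Gus wins 28–0.
Ben vs Chen: Ben wins 18–10.
Ben vs Gus: Gus wins 21–7.
Chen vs Gus: Chen wins 17–11.
No candidate beats all others: Ben beats Chen beats Gus beats Ben, a majority cycle.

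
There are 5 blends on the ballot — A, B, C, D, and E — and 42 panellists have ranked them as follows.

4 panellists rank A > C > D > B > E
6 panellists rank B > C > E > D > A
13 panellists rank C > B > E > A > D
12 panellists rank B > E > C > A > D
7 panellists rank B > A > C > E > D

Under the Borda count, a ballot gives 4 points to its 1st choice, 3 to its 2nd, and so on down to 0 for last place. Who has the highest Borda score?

B

Borda scores:
  A: 4·4 + 6·0 + 13·1 + 12·1 + 7·3 = 62
  B: 4·1 + 6·4 + 13·3 + 12·4 + 7·4 = 143
  C: 4·3 + 6·3 + 13·4 + 12·2 + 7·2 = 120
  D: 4·2 + 6·1 + 13·0 + 12·0 + 7·0 = 14
  E: 4·0 + 6·2 + 13·2 + 12·3 + 7·1 = 81
B has the highest total.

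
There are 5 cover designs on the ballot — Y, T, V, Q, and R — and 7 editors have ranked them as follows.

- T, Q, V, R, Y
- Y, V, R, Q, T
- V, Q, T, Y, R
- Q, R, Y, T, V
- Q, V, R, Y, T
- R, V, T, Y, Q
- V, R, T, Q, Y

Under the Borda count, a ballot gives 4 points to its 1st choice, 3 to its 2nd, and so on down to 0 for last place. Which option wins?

Borda scores:
  Y: 0 + 4 + 1 + 2 + 1 + 1 + 0 = 9
  T: 4 + 0 + 2 + 1 + 0 + 2 + 2 = 11
  V: 2 + 3 + 4 + 0 + 3 + 3 + 4 = 19
  Q: 3 + 1 + 3 + 4 + 4 + 0 + 1 = 16
  R: 1 + 2 + 0 + 3 + 2 + 4 + 3 = 15
V has the highest total.

V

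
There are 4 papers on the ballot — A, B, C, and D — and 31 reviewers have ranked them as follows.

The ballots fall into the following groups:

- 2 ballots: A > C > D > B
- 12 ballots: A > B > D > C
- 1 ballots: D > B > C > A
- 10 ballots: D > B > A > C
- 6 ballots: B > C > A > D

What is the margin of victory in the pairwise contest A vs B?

3

Ballots ranking A above B: 2+12 = 14.
Ballots ranking B above A: 1+10+6 = 17.
B wins 17–14, a margin of 3.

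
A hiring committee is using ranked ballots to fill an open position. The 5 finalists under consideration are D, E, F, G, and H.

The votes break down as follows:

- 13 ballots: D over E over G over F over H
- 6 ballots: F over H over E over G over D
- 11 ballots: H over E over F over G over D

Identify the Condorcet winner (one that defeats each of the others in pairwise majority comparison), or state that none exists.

Head-to-head results (30 voters total):
D vs E: E wins 17–13.
D vs F: F wins 17–13.
D vs G: G wins 17–13.
D vs H: H wins 17–13.
E vs F: E wins 24–6.
E vs G: E wins 30–0.
E vs H: H wins 17–13.
F vs G: F wins 17–13.
F vs H: F wins 19–11.
G vs H: H wins 17–13.
No candidate beats all others: E beats F beats H beats E, a majority cycle.

None — there is no Condorcet winner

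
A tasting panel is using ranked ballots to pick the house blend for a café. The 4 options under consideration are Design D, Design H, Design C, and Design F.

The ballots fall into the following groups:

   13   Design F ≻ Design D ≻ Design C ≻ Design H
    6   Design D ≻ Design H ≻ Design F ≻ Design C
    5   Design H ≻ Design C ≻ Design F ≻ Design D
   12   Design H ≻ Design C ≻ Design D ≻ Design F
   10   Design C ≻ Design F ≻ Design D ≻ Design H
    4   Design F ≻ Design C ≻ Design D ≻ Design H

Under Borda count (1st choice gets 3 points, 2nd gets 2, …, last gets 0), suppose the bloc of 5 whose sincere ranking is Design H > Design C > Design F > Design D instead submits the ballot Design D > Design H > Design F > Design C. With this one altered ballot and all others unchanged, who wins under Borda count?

Borda totals with the altered ballot: Design D 85, Design H 58, Design C 75, Design F 82.
The switch changes the winner from Design C to Design D.

Design D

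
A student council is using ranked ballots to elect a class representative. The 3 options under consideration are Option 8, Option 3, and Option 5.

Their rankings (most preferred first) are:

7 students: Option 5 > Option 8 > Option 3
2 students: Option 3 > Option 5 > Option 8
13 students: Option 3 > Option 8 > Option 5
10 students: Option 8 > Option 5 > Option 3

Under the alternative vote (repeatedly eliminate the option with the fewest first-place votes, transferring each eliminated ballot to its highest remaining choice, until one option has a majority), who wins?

Round 1: Option 3 15, Option 8 10, Option 5 7. Option 5 has the fewest and is eliminated.
Round 2: Option 8 17, Option 3 15. Option 8 has a majority.

Option 8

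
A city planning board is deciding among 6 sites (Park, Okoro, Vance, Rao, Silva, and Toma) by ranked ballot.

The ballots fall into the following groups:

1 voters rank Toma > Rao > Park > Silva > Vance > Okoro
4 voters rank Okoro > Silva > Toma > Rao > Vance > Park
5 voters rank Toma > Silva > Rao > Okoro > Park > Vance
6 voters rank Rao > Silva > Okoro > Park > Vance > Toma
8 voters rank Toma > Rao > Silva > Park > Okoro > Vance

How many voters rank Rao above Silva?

Ballots ranking Rao above Silva: 1+6+8 = 15.
Ballots ranking Silva above Rao: 4+5 = 9.
So 15 of 24 voters prefer Rao to Silva.

15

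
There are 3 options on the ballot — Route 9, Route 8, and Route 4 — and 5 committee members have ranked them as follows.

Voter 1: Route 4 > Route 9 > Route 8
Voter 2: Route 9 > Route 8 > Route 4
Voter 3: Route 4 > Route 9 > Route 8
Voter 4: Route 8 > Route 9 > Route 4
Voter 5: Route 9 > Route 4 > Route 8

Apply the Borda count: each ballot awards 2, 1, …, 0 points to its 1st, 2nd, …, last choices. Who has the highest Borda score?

Route 9

Borda scores:
  Route 9: 1 + 2 + 1 + 1 + 2 = 7
  Route 8: 0 + 1 + 0 + 2 + 0 = 3
  Route 4: 2 + 0 + 2 + 0 + 1 = 5
Route 9 has the highest total.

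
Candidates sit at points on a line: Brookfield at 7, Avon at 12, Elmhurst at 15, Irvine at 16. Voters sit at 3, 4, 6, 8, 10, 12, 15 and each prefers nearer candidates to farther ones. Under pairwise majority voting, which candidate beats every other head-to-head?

Brookfield

With single-peaked preferences on a line, the Condorcet winner is the candidate closest to the median voter.
The median voter (position 8) is closest to Brookfield at 7.
Check: Brookfield vs Avon — voters closer to Brookfield: 4 of 7.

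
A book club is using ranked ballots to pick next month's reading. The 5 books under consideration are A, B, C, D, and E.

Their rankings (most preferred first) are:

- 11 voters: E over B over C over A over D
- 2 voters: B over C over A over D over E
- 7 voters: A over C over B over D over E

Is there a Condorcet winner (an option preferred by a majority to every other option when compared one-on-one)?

Yes

Head-to-head results (20 voters total):
A vs B: B wins 13–7.
A vs C: C wins 13–7.
A vs D: A wins 20–0.
A vs E: E wins 11–9.
B vs C: B wins 13–7.
B vs D: B wins 20–0.
B vs E: E wins 11–9.
C vs D: C wins 20–0.
C vs E: E wins 11–9.
D vs E: E wins 11–9.
E beats each rival — A (11–9), B (11–9), C (11–9), D (11–9) — so E is the Condorcet winner.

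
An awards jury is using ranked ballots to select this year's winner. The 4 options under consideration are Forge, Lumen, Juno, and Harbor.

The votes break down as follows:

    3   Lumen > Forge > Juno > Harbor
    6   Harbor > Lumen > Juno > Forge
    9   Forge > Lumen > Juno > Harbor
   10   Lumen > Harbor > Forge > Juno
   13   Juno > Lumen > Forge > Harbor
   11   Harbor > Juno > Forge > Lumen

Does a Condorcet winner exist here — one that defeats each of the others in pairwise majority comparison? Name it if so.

Lumen

Head-to-head results (52 voters total):
Forge vs Lumen: Lumen wins 32–20.
Forge vs Juno: Juno wins 30–22.
Forge vs Harbor: Harbor wins 27–25.
Lumen vs Juno: Lumen wins 28–24.
Lumen vs Harbor: Lumen wins 35–17.
Juno vs Harbor: Harbor wins 27–25.
Lumen beats each rival — Forge (32–20), Juno (28–24), Harbor (35–17) — so Lumen is the Condorcet winner.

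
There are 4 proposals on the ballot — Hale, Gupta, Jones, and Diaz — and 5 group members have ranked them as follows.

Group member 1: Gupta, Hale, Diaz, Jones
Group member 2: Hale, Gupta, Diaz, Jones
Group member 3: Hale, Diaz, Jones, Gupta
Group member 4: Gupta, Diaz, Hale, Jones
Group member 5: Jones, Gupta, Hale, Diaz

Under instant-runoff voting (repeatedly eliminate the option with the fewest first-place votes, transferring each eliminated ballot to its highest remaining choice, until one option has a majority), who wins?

Gupta

Round 1: Hale 2, Gupta 2, Jones 1, Diaz 0. Diaz has the fewest and is eliminated.
Round 2: Hale 2, Gupta 2, Jones 1. Jones has the fewest and is eliminated.
Round 3: Gupta 3, Hale 2. Gupta has a majority.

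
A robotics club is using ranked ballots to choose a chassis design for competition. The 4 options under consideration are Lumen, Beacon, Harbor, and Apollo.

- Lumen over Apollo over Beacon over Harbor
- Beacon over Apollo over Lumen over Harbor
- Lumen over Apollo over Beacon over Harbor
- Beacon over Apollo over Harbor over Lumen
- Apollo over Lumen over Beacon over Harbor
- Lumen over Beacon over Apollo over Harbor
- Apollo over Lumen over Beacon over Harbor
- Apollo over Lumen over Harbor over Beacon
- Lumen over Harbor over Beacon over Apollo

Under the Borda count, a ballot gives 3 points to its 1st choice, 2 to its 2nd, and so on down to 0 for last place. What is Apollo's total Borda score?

18

Borda scores:
  Lumen: 3 + 1 + 3 + 0 + 2 + 3 + 2 + 2 + 3 = 19
  Beacon: 1 + 3 + 1 + 3 + 1 + 2 + 1 + 0 + 1 = 13
  Harbor: 0 + 0 + 0 + 1 + 0 + 0 + 0 + 1 + 2 = 4
  Apollo: 2 + 2 + 2 + 2 + 3 + 1 + 3 + 3 + 0 = 18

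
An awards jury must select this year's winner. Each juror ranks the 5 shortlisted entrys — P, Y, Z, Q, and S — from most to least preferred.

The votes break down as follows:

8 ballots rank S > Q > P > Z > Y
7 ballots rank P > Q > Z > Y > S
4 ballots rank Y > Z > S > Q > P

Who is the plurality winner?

S

First-place vote totals:
  P: 7
  Y: 4
  Z: 0
  Q: 0
  S: 8
S has the most first-place votes.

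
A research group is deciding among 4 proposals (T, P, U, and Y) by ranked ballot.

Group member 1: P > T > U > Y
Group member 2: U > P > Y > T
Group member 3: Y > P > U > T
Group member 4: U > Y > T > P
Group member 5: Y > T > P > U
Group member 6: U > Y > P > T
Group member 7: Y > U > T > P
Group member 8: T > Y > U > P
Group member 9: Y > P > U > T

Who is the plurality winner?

Y

First-place vote totals:
  T: 1
  P: 1
  U: 3
  Y: 4
Y has the most first-place votes.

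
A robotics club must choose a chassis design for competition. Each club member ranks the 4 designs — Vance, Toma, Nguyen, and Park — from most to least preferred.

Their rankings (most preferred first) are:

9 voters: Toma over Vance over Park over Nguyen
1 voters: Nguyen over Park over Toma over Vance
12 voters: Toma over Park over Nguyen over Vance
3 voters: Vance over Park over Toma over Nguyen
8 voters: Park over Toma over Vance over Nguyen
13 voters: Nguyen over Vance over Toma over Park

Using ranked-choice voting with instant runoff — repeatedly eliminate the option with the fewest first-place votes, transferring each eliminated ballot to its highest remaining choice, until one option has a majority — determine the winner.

Toma

Round 1: Toma 21, Nguyen 14, Park 8, Vance 3. Vance has the fewest and is eliminated.
Round 2: Toma 21, Nguyen 14, Park 11. Park has the fewest and is eliminated.
Round 3: Toma 32, Nguyen 14. Toma has a majority.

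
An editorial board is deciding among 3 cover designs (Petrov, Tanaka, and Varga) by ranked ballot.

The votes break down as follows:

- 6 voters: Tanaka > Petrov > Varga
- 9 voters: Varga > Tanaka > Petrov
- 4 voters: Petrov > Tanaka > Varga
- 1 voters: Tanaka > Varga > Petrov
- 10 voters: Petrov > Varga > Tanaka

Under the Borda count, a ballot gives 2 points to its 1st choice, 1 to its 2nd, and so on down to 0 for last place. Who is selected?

Petrov

Borda scores:
  Petrov: 6·1 + 9·0 + 4·2 + 0 + 10·2 = 34
  Tanaka: 6·2 + 9·1 + 4·1 + 2 + 10·0 = 27
  Varga: 6·0 + 9·2 + 4·0 + 1 + 10·1 = 29
Petrov has the highest total.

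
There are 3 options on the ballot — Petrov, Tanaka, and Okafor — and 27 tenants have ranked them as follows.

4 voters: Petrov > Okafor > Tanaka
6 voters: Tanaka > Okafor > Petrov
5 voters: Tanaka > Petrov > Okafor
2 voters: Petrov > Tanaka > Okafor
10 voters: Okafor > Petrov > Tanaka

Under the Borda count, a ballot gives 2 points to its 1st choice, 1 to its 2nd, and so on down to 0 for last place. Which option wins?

Okafor

Borda scores:
  Petrov: 4·2 + 6·0 + 5·1 + 2·2 + 10·1 = 27
  Tanaka: 4·0 + 6·2 + 5·2 + 2·1 + 10·0 = 24
  Okafor: 4·1 + 6·1 + 5·0 + 2·0 + 10·2 = 30
Okafor has the highest total.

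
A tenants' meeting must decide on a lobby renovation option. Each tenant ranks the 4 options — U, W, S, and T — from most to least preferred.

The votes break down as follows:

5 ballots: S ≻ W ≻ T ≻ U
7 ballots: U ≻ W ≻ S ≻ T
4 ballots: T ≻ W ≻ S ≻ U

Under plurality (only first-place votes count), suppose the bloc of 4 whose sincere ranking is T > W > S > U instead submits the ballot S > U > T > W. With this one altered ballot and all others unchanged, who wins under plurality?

S

First-place totals with the altered ballot: U 7, W 0, S 9, T 0.
The switch changes the winner from U to S.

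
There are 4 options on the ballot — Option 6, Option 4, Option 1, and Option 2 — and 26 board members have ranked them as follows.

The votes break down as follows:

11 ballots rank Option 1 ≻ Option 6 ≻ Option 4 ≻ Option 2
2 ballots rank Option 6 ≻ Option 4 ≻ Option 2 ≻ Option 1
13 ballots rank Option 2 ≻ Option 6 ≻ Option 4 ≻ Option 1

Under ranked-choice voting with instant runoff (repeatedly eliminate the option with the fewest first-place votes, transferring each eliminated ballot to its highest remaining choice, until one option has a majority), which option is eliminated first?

Round 1: Option 2 13, Option 1 11, Option 6 2, Option 4 0. Option 4 has the fewest and is eliminated.
Round 2: Option 2 13, Option 1 11, Option 6 2. Option 6 has the fewest and is eliminated.
Round 3: Option 2 15, Option 1 11. Option 2 has a majority.

Option 4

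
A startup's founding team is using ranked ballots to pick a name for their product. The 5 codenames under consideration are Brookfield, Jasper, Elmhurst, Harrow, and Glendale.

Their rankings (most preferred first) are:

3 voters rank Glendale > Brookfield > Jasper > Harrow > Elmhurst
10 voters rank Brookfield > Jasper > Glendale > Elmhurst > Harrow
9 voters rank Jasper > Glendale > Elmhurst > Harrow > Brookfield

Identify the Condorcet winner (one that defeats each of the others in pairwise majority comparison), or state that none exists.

None — there is no Condorcet winner

Head-to-head results (22 voters total):
Brookfield vs Jasper: Brookfield wins 13–9.
Brookfield vs Elmhurst: Brookfield wins 13–9.
Brookfield vs Harrow: Brookfield wins 13–9.
Brookfield vs Glendale: Glendale wins 12–10.
Jasper vs Elmhurst: Jasper wins 22–0.
Jasper vs Harrow: Jasper wins 22–0.
Jasper vs Glendale: Jasper wins 19–3.
Elmhurst vs Harrow: Elmhurst wins 19–3.
Elmhurst vs Glendale: Glendale wins 22–0.
Harrow vs Glendale: Glendale wins 22–0.
No candidate beats all others: Brookfield beats Jasper beats Glendale beats Brookfield, a majority cycle.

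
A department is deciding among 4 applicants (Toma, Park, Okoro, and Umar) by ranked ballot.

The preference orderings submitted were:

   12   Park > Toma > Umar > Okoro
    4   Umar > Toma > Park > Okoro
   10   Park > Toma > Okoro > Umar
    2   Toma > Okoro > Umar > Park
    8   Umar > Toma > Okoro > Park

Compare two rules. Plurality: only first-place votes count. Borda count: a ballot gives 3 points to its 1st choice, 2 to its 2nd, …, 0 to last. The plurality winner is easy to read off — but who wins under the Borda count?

Toma

Plurality first-place counts: Toma 2, Park 22, Okoro 0, Umar 12 → Park.
Borda totals: Toma 74, Park 70, Okoro 22, Umar 50 → Toma.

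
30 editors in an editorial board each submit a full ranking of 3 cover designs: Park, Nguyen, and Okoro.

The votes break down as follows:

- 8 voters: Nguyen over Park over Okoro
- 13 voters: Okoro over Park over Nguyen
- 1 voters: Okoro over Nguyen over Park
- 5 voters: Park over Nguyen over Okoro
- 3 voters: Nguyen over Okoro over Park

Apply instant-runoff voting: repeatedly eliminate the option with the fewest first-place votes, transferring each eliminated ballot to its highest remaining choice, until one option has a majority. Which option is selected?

Round 1: Okoro 14, Nguyen 11, Park 5. Park has the fewest and is eliminated.
Round 2: Nguyen 16, Okoro 14. Nguyen has a majority.

Nguyen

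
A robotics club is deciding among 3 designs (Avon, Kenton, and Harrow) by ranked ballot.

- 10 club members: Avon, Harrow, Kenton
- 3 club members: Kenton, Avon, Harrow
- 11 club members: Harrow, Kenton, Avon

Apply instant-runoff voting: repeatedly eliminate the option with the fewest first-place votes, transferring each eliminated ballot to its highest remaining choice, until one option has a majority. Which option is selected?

Round 1: Harrow 11, Avon 10, Kenton 3. Kenton has the fewest and is eliminated.
Round 2: Avon 13, Harrow 11. Avon has a majority.

Avon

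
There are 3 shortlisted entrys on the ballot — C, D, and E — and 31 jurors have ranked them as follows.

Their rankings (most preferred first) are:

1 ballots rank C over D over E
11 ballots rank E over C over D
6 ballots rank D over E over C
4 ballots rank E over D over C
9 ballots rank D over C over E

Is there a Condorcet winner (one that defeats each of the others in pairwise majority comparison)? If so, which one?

D

Head-to-head results (31 voters total):
C vs D: D wins 19–12.
C vs E: E wins 21–10.
D vs E: D wins 16–15.
D beats each rival — C (19–12), E (16–15) — so D is the Condorcet winner.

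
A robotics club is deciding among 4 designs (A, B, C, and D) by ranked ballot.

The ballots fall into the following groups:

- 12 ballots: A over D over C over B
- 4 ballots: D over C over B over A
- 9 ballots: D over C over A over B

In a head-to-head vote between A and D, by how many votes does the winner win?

Ballots ranking A above D: 12.
Ballots ranking D above A: 4+9 = 13.
D wins 13–12, a margin of 1.

1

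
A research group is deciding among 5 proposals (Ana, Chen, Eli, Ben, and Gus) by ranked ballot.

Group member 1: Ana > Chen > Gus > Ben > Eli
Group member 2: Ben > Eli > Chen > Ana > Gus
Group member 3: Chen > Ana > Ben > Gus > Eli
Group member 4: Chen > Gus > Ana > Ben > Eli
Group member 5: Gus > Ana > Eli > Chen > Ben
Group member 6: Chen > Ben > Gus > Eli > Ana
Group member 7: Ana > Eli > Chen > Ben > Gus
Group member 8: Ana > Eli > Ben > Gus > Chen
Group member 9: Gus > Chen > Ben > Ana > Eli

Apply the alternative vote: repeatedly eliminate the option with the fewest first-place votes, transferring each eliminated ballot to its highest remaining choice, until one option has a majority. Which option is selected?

Chen

Round 1: Ana 3, Chen 3, Gus 2, Ben 1, Eli 0. Eli has the fewest and is eliminated.
Round 2: Ana 3, Chen 3, Gus 2, Ben 1. Ben has the fewest and is eliminated.
Round 3: Chen 4, Ana 3, Gus 2. Gus has the fewest and is eliminated.
Round 4: Chen 5, Ana 4. Chen has a majority.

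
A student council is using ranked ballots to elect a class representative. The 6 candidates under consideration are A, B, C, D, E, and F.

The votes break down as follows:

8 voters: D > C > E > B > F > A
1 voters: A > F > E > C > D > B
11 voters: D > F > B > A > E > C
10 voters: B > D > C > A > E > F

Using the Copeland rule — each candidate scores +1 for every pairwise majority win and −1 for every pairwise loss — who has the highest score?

Pairwise results:
  A vs B: B wins 29–1.
  A vs C: C wins 18–12.
  A vs D: D wins 29–1.
  A vs E: A wins 22–8.
  A vs F: F wins 19–11.
  B vs C: B wins 21–9.
  B vs D: D wins 20–10.
  B vs E: B wins 21–9.
  B vs F: B wins 18–12.
  C vs D: D wins 29–1.
  C vs E: C wins 18–12.
  C vs F: C wins 18–12.
  D vs E: D wins 29–1.
  D vs F: D wins 29–1.
  E vs F: E wins 18–12.
Copeland scores (wins − losses):
  A: 1 − 4 = -3
  B: 4 − 1 = 3
  C: 3 − 2 = 1
  D: 5 − 0 = 5
  E: 1 − 4 = -3
  F: 1 − 4 = -3
D has the best Copeland score.

D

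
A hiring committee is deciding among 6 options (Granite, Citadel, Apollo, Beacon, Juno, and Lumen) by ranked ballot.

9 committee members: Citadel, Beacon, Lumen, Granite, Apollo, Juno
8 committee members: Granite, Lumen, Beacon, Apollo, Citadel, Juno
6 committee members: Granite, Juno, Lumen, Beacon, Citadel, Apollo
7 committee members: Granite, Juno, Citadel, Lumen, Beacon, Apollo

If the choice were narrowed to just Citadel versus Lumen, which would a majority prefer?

Citadel

Ballots ranking Citadel above Lumen: 9+7 = 16.
Ballots ranking Lumen above Citadel: 8+6 = 14.
Citadel wins the head-to-head, 16–14.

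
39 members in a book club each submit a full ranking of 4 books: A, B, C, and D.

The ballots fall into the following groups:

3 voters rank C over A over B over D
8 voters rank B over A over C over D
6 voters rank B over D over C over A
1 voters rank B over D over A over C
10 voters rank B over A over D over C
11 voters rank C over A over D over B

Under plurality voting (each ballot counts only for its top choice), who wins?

First-place vote totals:
  A: 0
  B: 25
  C: 14
  D: 0
B has the most first-place votes.

B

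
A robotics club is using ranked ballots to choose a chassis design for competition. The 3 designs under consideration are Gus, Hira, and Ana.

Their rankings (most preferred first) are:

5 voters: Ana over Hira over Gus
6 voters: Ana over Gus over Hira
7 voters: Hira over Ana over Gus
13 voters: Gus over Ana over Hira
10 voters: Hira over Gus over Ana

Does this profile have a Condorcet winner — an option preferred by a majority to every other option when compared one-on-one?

No

Head-to-head results (41 voters total):
Gus vs Hira: Hira wins 22–19.
Gus vs Ana: Gus wins 23–18.
Hira vs Ana: Ana wins 24–17.
No candidate beats all others: Gus beats Ana beats Hira beats Gus, a majority cycle.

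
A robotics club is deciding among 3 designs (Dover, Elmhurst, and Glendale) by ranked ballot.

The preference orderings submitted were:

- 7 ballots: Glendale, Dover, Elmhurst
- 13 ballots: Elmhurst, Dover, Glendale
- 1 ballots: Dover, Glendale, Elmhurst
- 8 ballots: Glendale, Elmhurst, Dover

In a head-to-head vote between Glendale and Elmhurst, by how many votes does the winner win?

Ballots ranking Glendale above Elmhurst: 7+1+8 = 16.
Ballots ranking Elmhurst above Glendale: 13.
Glendale wins 16–13, a margin of 3.

3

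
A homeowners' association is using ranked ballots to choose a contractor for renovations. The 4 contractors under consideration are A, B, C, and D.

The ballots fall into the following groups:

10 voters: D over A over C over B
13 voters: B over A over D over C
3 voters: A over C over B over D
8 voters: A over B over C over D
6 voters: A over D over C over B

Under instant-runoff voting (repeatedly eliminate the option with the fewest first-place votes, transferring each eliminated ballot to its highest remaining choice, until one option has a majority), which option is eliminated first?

Round 1: A 17, B 13, D 10, C 0. C has the fewest and is eliminated.
Round 2: A 17, B 13, D 10. D has the fewest and is eliminated.
Round 3: A 27, B 13. A has a majority.

C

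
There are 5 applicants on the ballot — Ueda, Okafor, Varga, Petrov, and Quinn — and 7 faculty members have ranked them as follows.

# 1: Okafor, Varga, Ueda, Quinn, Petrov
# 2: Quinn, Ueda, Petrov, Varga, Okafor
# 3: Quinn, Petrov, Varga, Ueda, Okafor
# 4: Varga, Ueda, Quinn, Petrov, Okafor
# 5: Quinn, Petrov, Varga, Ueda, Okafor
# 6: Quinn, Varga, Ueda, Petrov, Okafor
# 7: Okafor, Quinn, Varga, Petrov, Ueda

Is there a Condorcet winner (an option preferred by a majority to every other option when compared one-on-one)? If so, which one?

Quinn

Head-to-head results (7 voters total):
Ueda vs Okafor: Ueda wins 5–2.
Ueda vs Varga: Varga wins 6–1.
Ueda vs Petrov: Ueda wins 4–3.
Ueda vs Quinn: Quinn wins 5–2.
Okafor vs Varga: Varga wins 5–2.
Okafor vs Petrov: Petrov wins 5–2.
Okafor vs Quinn: Quinn wins 5–2.
Varga vs Petrov: Varga wins 4–3.
Varga vs Quinn: Quinn wins 5–2.
Petrov vs Quinn: Quinn wins 7–0.
Quinn beats each rival — Ueda (5–2), Okafor (5–2), Varga (5–2), Petrov (7–0) — so Quinn is the Condorcet winner.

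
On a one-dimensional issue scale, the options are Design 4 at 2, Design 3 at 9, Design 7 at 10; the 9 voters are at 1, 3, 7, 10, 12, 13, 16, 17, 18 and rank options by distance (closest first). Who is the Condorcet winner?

With single-peaked preferences on a line, the Condorcet winner is the candidate closest to the median voter.
The median voter (position 12) is closest to Design 7 at 10.
Check: Design 7 vs Design 3 — voters closer to Design 7: 6 of 9.

Design 7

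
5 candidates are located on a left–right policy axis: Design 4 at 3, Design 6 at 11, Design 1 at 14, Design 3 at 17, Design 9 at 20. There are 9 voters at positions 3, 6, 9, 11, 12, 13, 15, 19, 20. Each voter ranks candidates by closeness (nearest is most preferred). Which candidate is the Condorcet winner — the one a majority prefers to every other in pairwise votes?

With single-peaked preferences on a line, the Condorcet winner is the candidate closest to the median voter.
The median voter (position 12) is closest to Design 6 at 11.
Check: Design 6 vs Design 4 — voters closer to Design 6: 7 of 9.

Design 6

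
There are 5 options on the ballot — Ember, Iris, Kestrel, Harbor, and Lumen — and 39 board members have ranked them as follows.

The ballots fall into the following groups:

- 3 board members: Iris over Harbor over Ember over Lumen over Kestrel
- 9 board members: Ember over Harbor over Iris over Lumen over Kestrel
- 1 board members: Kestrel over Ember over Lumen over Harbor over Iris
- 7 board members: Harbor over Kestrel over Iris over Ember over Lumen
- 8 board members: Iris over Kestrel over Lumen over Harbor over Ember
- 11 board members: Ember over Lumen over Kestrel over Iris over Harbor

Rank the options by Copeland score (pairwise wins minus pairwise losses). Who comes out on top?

Pairwise results:
  Ember vs Iris: Ember wins 21–18.
  Ember vs Kestrel: Ember wins 23–16.
  Ember vs Harbor: Ember wins 21–18.
  Ember vs Lumen: Ember wins 31–8.
  Iris vs Kestrel: Iris wins 20–19.
  Iris vs Harbor: Iris wins 22–17.
  Iris vs Lumen: Iris wins 27–12.
  Kestrel vs Harbor: Kestrel wins 20–19.
  Kestrel vs Lumen: Lumen wins 23–16.
  Harbor vs Lumen: Lumen wins 20–19.
Copeland scores (wins − losses):
  Ember: 4 − 0 = 4
  Iris: 3 − 1 = 2
  Kestrel: 1 − 3 = -2
  Harbor: 0 − 4 = -4
  Lumen: 2 − 2 = 0
Ember has the best Copeland score.

Ember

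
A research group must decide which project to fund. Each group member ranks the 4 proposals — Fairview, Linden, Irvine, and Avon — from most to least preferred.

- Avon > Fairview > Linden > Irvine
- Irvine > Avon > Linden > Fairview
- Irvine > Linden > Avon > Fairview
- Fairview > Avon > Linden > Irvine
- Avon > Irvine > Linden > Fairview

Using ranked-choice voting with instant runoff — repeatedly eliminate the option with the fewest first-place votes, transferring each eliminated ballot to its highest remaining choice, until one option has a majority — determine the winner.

Avon

Round 1: Irvine 2, Avon 2, Fairview 1, Linden 0. Linden has the fewest and is eliminated.
Round 2: Irvine 2, Avon 2, Fairview 1. Fairview has the fewest and is eliminated.
Round 3: Avon 3, Irvine 2. Avon has a majority.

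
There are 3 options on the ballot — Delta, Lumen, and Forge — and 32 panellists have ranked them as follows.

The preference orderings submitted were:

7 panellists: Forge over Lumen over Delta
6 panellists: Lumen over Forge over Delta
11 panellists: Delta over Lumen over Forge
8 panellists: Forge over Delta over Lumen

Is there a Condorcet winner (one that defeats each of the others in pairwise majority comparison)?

Head-to-head results (32 voters total):
Delta vs Lumen: Delta wins 19–13.
Delta vs Forge: Forge wins 21–11.
Lumen vs Forge: Lumen wins 17–15.
No candidate beats all others: Delta beats Lumen beats Forge beats Delta, a majority cycle.

No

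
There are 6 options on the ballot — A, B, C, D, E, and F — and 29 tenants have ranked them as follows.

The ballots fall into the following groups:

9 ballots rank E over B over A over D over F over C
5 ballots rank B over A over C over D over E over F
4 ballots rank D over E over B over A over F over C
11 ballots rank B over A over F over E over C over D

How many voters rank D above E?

9

Ballots ranking D above E: 5+4 = 9.
Ballots ranking E above D: 9+11 = 20.
So 9 of 29 voters prefer D to E.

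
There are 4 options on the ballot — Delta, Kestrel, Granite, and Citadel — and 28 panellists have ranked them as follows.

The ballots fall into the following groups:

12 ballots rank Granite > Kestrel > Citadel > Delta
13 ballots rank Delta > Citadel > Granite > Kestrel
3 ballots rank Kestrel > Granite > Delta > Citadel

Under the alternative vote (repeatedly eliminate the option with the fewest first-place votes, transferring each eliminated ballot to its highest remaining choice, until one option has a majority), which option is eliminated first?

Round 1: Delta 13, Granite 12, Kestrel 3, Citadel 0. Citadel has the fewest and is eliminated.
Round 2: Delta 13, Granite 12, Kestrel 3. Kestrel has the fewest and is eliminated.
Round 3: Granite 15, Delta 13. Granite has a majority.

Citadel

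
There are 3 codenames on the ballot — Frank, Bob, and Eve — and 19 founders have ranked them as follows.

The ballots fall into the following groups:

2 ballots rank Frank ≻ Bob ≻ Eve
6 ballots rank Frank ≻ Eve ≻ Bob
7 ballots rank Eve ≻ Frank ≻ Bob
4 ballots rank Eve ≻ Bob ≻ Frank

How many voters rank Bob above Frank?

Ballots ranking Bob above Frank: 4.
Ballots ranking Frank above Bob: 2+6+7 = 15.
So 4 of 19 voters prefer Bob to Frank.

4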